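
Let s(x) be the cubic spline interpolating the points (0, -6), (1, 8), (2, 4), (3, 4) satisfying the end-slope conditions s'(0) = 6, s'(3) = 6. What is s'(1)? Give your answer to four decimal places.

7.6000

Write M_i for s''(x_i). With h_i = 1, 1, 1 and divided differences Δ_i = 14, -4, 0, the continuity of s' gives the tridiagonal system
  1·M_0 + 4·M_1 + 1·M_2 = 6(Δ_1 - Δ_0) = -108
  1·M_1 + 4·M_2 + 1·M_3 = 6(Δ_2 - Δ_1) = 24
Clamped end conditions give two more equations: 2h_0·M_0 + h_0·M_1 = 6(Δ_0 - s'(0)) = 48 and h_2·M_2 + 2h_2·M_3 = 6(s'(3) - Δ_2) = 36.
Forward elimination and back-substitution give M_0 = 224/5, M_1 = -208/5, M_2 = 68/5, M_3 = 56/5.
On [1, 2], s'(x) = b_1 + 2c_1·(x - 1) + 3d_1·(x - 1)² with b_1 = Δ_1 - h_1(2M_1 + M_2)/6 = 38/5, c_1 = M_1/2 = -104/5, d_1 = (M_2 - M_1)/(6h_1) = 46/5. So s'(1) = 38/5.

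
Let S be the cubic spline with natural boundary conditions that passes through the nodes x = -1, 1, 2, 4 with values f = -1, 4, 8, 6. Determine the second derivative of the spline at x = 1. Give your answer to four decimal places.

Let M_i = S''(x_i). Step sizes h_i = 2, 1, 2; slopes of the chords Δ_i = (y_(i+1) - y_i)/h_i = 5/2, 4, -1.
  2·M_0 + 6·M_1 + 1·M_2 = 6(Δ_1 - Δ_0) = 9
  1·M_1 + 6·M_2 + 2·M_3 = 6(Δ_2 - Δ_1) = -30
Natural end conditions: M_0 = M_3 = 0.
Forward elimination and back-substitution give M_0 = 0, M_1 = 12/5, M_2 = -27/5, M_3 = 0.

2.4000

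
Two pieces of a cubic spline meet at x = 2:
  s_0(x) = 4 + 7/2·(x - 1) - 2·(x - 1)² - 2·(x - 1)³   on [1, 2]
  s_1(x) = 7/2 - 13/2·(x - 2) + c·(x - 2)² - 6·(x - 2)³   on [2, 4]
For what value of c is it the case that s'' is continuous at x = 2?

-8

s_0''(x) = -4 - 12·(x - 1), so s_0''(2) = -16. On the right, s_1''(2) = 2c, so c = -8.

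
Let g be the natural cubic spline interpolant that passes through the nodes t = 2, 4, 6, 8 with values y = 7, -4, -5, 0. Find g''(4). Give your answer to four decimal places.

3.4000

Let M_i = g''(x_i). Step sizes h_i = 2, 2, 2; slopes of the chords Δ_i = (y_(i+1) - y_i)/h_i = -11/2, -1/2, 5/2.
  2·M_0 + 8·M_1 + 2·M_2 = 6(Δ_1 - Δ_0) = 30
  2·M_1 + 8·M_2 + 2·M_3 = 6(Δ_2 - Δ_1) = 18
Natural end conditions: M_0 = M_3 = 0.
Solving: M_0 = 0, M_1 = 17/5, M_2 = 7/5, M_3 = 0.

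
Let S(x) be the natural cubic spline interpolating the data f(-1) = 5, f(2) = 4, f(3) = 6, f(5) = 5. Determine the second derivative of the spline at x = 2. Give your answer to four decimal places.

Let m_i = S''(x_i). Step sizes h_i = 3, 1, 2; slopes of the chords Δ_i = (y_(i+1) - y_i)/h_i = -1/3, 2, -1/2.
  3·m_0 + 8·m_1 + 1·m_2 = 6(Δ_1 - Δ_0) = 14
  1·m_1 + 6·m_2 + 2·m_3 = 6(Δ_2 - Δ_1) = -15
Natural end conditions: m_0 = m_3 = 0.
Solving the tridiagonal system: m_0 = 0, m_1 = 99/47, m_2 = -134/47, m_3 = 0.

2.1064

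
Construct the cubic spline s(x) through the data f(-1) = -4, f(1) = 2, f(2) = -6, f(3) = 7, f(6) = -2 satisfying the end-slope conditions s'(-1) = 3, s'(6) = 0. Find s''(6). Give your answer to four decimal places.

14.3544

Let M_i = s''(x_i). Step sizes h_i = 2, 1, 1, 3; slopes of the chords Δ_i = (y_(i+1) - y_i)/h_i = 3, -8, 13, -3.
  2·M_0 + 6·M_1 + 1·M_2 = 6(Δ_1 - Δ_0) = -66
  1·M_1 + 4·M_2 + 1·M_3 = 6(Δ_2 - Δ_1) = 126
  1·M_2 + 8·M_3 + 3·M_4 = 6(Δ_3 - Δ_2) = -96
Clamped end conditions give two more equations: 2h_0·M_0 + h_0·M_1 = 6(Δ_0 - s'(-1)) = 0 and h_3·M_3 + 2h_3·M_4 = 6(s'(6) - Δ_3) = 18.
Forward elimination and back-substitution give M_0 = 858/79, M_1 = -1716/79, M_2 = 3366/79, M_3 = -1794/79, M_4 = 1134/79.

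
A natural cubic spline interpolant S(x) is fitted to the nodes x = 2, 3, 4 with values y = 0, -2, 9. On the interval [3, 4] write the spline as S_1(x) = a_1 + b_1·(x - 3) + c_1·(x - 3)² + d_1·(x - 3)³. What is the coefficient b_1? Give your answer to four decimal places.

4.5000

Put M_i = S'' at the i-th knot. Here h = (1, 1) and Δ = (-2, 11), so the interior equations h_(i-1)·M_(i-1) + 2(h_(i-1)+h_i)·M_i + h_i·M_(i+1) = 6(Δ_i − Δ_(i-1)) read
  1·M_0 + 4·M_1 + 1·M_2 = 6(Δ_1 - Δ_0) = 78
Natural end conditions: M_0 = M_2 = 0.
Solving: M_0 = 0, M_1 = 39/2, M_2 = 0.
On [3, 4], with S_1(x) = a_1 + b_1·(x - 3) + c_1·(x - 3)² + d_1·(x - 3)³: c_1 = M_1/2 = 39/4, d_1 = (M_2 - M_1)/(6h_1) = -13/4, b_1 = Δ_1 - h_1(2M_1 + M_2)/6 = 9/2.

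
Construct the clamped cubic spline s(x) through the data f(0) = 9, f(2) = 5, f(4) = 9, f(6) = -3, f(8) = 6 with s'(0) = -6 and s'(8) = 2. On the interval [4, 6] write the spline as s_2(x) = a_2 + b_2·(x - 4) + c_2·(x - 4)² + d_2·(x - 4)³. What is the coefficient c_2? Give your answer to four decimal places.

Put M_i = s'' at the i-th knot. Here h = (2, 2, 2, 2) and Δ = (-2, 2, -6, 9/2), so the interior equations h_(i-1)·M_(i-1) + 2(h_(i-1)+h_i)·M_i + h_i·M_(i+1) = 6(Δ_i − Δ_(i-1)) read
  2·M_0 + 8·M_1 + 2·M_2 = 6(Δ_1 - Δ_0) = 24
  2·M_1 + 8·M_2 + 2·M_3 = 6(Δ_2 - Δ_1) = -48
  2·M_2 + 8·M_3 + 2·M_4 = 6(Δ_3 - Δ_2) = 63
Clamped end conditions give two more equations: 2h_0·M_0 + h_0·M_1 = 6(Δ_0 - s'(0)) = 24 and h_3·M_3 + 2h_3·M_4 = 6(s'(8) - Δ_3) = -15.
Hence M_0 = 409/112, M_1 = 263/56, M_2 = -167/16, M_3 = 731/56, M_4 = -1151/112.
On [4, 6], with s_2(x) = a_2 + b_2·(x - 4) + c_2·(x - 4)² + d_2·(x - 4)³: c_2 = M_2/2 = -167/32, d_2 = (M_3 - M_2)/(6h_2) = 877/448, b_2 = Δ_2 - h_2(2M_2 + M_3)/6 = -95/28.

-5.2188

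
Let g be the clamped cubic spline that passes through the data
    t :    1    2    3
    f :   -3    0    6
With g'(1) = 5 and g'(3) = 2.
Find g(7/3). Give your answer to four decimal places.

2.1481

Let M_i = g''(x_i). Step sizes h_i = 1, 1; slopes of the chords Δ_i = (y_(i+1) - y_i)/h_i = 3, 6.
  1·M_0 + 4·M_1 + 1·M_2 = 6(Δ_1 - Δ_0) = 18
Clamped end conditions give two more equations: 2h_0·M_0 + h_0·M_1 = 6(Δ_0 - g'(1)) = -12 and h_1·M_1 + 2h_1·M_2 = 6(g'(3) - Δ_1) = -24.
Forward elimination and back-substitution give M_0 = -12, M_1 = 12, M_2 = -18.
On [2, 3], g(t) = 0 + 5·(t - 2) + 6·(t - 2)² - 5·(t - 2)³.
With (t - 2) = 1/3: g(7/3) = 58/27.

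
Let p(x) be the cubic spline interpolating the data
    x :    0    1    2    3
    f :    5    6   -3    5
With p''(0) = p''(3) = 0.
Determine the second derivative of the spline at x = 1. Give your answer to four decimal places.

With σ_i denoting the second derivative at x_i, h_i = 1, 1, 1, and Δ_i = (y_(i+1) − y_i)/h_i = 1, -9, 8:
  1·σ_0 + 4·σ_1 + 1·σ_2 = 6(Δ_1 - Δ_0) = -60
  1·σ_1 + 4·σ_2 + 1·σ_3 = 6(Δ_2 - Δ_1) = 102
Natural end conditions: σ_0 = σ_3 = 0.
Solving: σ_0 = 0, σ_1 = -114/5, σ_2 = 156/5, σ_3 = 0.

-22.8000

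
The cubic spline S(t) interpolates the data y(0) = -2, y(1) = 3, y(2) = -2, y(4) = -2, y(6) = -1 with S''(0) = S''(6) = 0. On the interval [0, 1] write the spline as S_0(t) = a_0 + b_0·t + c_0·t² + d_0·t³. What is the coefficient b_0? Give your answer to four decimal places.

With σ_i denoting the second derivative at x_i, h_i = 1, 1, 2, 2, and Δ_i = (y_(i+1) − y_i)/h_i = 5, -5, 0, 1/2:
  1·σ_0 + 4·σ_1 + 1·σ_2 = 6(Δ_1 - Δ_0) = -60
  1·σ_1 + 6·σ_2 + 2·σ_3 = 6(Δ_2 - Δ_1) = 30
  2·σ_2 + 8·σ_3 + 2·σ_4 = 6(Δ_3 - Δ_2) = 3
Natural end conditions: σ_0 = σ_4 = 0.
Solving: σ_0 = 0, σ_1 = -479/28, σ_2 = 59/7, σ_3 = -97/56, σ_4 = 0.
On [0, 1], with S_0(t) = a_0 + b_0·t + c_0·t² + d_0·t³: c_0 = σ_0/2 = 0, d_0 = (σ_1 - σ_0)/(6h_0) = -479/168, b_0 = Δ_0 - h_0(2σ_0 + σ_1)/6 = 1319/168.

7.8512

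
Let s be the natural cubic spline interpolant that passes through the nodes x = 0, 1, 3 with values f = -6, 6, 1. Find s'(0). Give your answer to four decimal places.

14.4167

Put σ_i = s'' at the i-th knot. Here h = (1, 2) and Δ = (12, -5/2), so the interior equations h_(i-1)·σ_(i-1) + 2(h_(i-1)+h_i)·σ_i + h_i·σ_(i+1) = 6(Δ_i − Δ_(i-1)) read
  1·σ_0 + 6·σ_1 + 2·σ_2 = 6(Δ_1 - Δ_0) = -87
Natural end conditions: σ_0 = σ_2 = 0.
Solving the tridiagonal system: σ_0 = 0, σ_1 = -29/2, σ_2 = 0.
On [0, 1], s'(x) = b_0 + 2c_0·x + 3d_0·x² with b_0 = Δ_0 - h_0(2σ_0 + σ_1)/6 = 173/12, c_0 = σ_0/2 = 0, d_0 = (σ_1 - σ_0)/(6h_0) = -29/12. So s'(0) = 173/12.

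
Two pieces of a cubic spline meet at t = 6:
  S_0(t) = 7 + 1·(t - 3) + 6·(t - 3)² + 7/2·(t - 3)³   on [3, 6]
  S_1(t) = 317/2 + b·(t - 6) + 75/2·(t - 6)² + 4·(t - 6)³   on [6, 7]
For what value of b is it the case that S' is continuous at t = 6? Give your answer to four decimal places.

131.5000

S_0'(t) = 1 + 12·(t - 3) + 21/2·(t - 3)², so S_0'(6) = 263/2. On the right, S_1'(6) = b, so b = 263/2.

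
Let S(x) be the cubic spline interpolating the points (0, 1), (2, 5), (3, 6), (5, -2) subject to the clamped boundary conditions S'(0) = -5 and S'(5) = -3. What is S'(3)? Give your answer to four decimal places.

-1.6250

With σ_i denoting the second derivative at x_i, h_i = 2, 1, 2, and Δ_i = (y_(i+1) − y_i)/h_i = 2, 1, -4:
  2·σ_0 + 6·σ_1 + 1·σ_2 = 6(Δ_1 - Δ_0) = -6
  1·σ_1 + 6·σ_2 + 2·σ_3 = 6(Δ_2 - Δ_1) = -30
Clamped end conditions give two more equations: 2h_0·σ_0 + h_0·σ_1 = 6(Δ_0 - S'(0)) = 42 and h_2·σ_2 + 2h_2·σ_3 = 6(S'(5) - Δ_2) = 6.
Solving the tridiagonal system: σ_0 = 101/8, σ_1 = -17/4, σ_2 = -23/4, σ_3 = 35/8.
On [3, 5], S'(x) = b_2 + 2c_2·(x - 3) + 3d_2·(x - 3)² with b_2 = Δ_2 - h_2(2σ_2 + σ_3)/6 = -13/8, c_2 = σ_2/2 = -23/8, d_2 = (σ_3 - σ_2)/(6h_2) = 27/32. So S'(3) = -13/8.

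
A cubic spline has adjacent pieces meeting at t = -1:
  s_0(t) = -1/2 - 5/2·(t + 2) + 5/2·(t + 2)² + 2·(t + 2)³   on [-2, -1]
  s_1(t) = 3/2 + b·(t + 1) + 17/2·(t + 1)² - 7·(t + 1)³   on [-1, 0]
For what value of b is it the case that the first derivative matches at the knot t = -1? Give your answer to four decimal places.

8.5000

s_0'(t) = -5/2 + 5·(t + 2) + 6·(t + 2)², so s_0'(-1) = 17/2. On the right, s_1'(-1) = b, so b = 17/2.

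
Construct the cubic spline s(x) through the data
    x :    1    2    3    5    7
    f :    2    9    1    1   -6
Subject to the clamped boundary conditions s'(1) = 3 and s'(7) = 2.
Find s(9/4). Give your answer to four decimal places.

8.1934

Let m_i = s''(x_i). Step sizes h_i = 1, 1, 2, 2; slopes of the chords Δ_i = (y_(i+1) - y_i)/h_i = 7, -8, 0, -7/2.
  1·m_0 + 4·m_1 + 1·m_2 = 6(Δ_1 - Δ_0) = -90
  1·m_1 + 6·m_2 + 2·m_3 = 6(Δ_2 - Δ_1) = 48
  2·m_2 + 8·m_3 + 2·m_4 = 6(Δ_3 - Δ_2) = -21
Clamped end conditions give two more equations: 2h_0·m_0 + h_0·m_1 = 6(Δ_0 - s'(1)) = 24 and h_3·m_3 + 2h_3·m_4 = 6(s'(7) - Δ_3) = 33.
Hence m_0 = 2437/84, m_1 = -1429/42, m_2 = 205/12, m_3 = -215/21, m_4 = 1123/84.
On [2, 3], s(x) = 9 + 83/168·(x - 2) - 1429/84·(x - 2)² + 477/56·(x - 2)³.
With (x - 2) = 1/4: s(9/4) = 4195/512.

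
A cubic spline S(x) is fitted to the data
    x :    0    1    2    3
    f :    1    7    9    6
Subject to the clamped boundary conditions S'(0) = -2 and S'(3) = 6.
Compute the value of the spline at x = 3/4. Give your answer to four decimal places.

4.9094

Let M_i = S''(x_i). Step sizes h_i = 1, 1, 1; slopes of the chords Δ_i = (y_(i+1) - y_i)/h_i = 6, 2, -3.
  1·M_0 + 4·M_1 + 1·M_2 = 6(Δ_1 - Δ_0) = -24
  1·M_1 + 4·M_2 + 1·M_3 = 6(Δ_2 - Δ_1) = -30
Clamped end conditions give two more equations: 2h_0·M_0 + h_0·M_1 = 6(Δ_0 - S'(0)) = 48 and h_2·M_2 + 2h_2·M_3 = 6(S'(3) - Δ_2) = 54.
Solving: M_0 = 434/15, M_1 = -148/15, M_2 = -202/15, M_3 = 506/15.
On [0, 1], S(x) = 1 - 2·x + 217/15·x² - 97/15·x³.
With x = 3/4: S(3/4) = 1571/320.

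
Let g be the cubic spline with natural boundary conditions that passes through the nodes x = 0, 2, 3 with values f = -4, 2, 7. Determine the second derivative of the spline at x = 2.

With m_i denoting the second derivative at x_i, h_i = 2, 1, and Δ_i = (y_(i+1) − y_i)/h_i = 3, 5:
  2·m_0 + 6·m_1 + 1·m_2 = 6(Δ_1 - Δ_0) = 12
Natural end conditions: m_0 = m_2 = 0.
Forward elimination and back-substitution give m_0 = 0, m_1 = 2, m_2 = 0.

2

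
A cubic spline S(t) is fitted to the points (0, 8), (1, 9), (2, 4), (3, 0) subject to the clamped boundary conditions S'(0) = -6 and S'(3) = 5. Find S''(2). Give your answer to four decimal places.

Write σ_i for S''(x_i). With h_i = 1, 1, 1 and divided differences Δ_i = 1, -5, -4, the continuity of S' gives the tridiagonal system
  1·σ_0 + 4·σ_1 + 1·σ_2 = 6(Δ_1 - Δ_0) = -36
  1·σ_1 + 4·σ_2 + 1·σ_3 = 6(Δ_2 - Δ_1) = 6
Clamped end conditions give two more equations: 2h_0·σ_0 + h_0·σ_1 = 6(Δ_0 - S'(0)) = 42 and h_2·σ_2 + 2h_2·σ_3 = 6(S'(3) - Δ_2) = 54.
Forward elimination and back-substitution give σ_0 = 434/15, σ_1 = -238/15, σ_2 = -22/15, σ_3 = 416/15.

-1.4667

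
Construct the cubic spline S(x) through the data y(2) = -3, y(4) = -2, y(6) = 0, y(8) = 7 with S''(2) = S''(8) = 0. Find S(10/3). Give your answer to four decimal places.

-2.3086

Write σ_i for S''(x_i). With h_i = 2, 2, 2 and divided differences Δ_i = 1/2, 1, 7/2, the continuity of S' gives the tridiagonal system
  2·σ_0 + 8·σ_1 + 2·σ_2 = 6(Δ_1 - Δ_0) = 3
  2·σ_1 + 8·σ_2 + 2·σ_3 = 6(Δ_2 - Δ_1) = 15
Natural end conditions: σ_0 = σ_3 = 0.
Hence σ_0 = 0, σ_1 = -1/10, σ_2 = 19/10, σ_3 = 0.
On [2, 4], S(x) = -3 + 8/15·(x - 2) + 0·(x - 2)² - 1/120·(x - 2)³.
With (x - 2) = 4/3: S(10/3) = -187/81.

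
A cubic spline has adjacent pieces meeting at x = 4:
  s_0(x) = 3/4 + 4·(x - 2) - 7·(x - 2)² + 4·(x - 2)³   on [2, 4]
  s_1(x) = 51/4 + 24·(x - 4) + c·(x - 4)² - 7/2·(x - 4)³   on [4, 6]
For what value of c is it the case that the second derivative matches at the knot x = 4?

s_0''(x) = -14 + 24·(x - 2), so s_0''(4) = 34. On the right, s_1''(4) = 2c, so c = 17.

17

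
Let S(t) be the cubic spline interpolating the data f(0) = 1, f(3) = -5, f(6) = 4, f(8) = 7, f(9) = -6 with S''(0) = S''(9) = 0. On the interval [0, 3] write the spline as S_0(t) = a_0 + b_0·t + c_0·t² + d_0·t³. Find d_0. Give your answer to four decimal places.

0.1187

Write M_i for S''(x_i). With h_i = 3, 3, 2, 1 and divided differences Δ_i = -2, 3, 3/2, -13, the continuity of S' gives the tridiagonal system
  3·M_0 + 12·M_1 + 3·M_2 = 6(Δ_1 - Δ_0) = 30
  3·M_1 + 10·M_2 + 2·M_3 = 6(Δ_2 - Δ_1) = -9
  2·M_2 + 6·M_3 + 1·M_4 = 6(Δ_3 - Δ_2) = -87
Natural end conditions: M_0 = M_4 = 0.
Solving: M_0 = 0, M_1 = 220/103, M_2 = 150/103, M_3 = -3087/206, M_4 = 0.
On [0, 3], with S_0(t) = a_0 + b_0·t + c_0·t² + d_0·t³: c_0 = M_0/2 = 0, d_0 = (M_1 - M_0)/(6h_0) = 110/927, b_0 = Δ_0 - h_0(2M_0 + M_1)/6 = -316/103.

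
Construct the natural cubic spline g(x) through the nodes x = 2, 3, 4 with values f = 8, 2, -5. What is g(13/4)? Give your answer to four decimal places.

Put M_i = g'' at the i-th knot. Here h = (1, 1) and Δ = (-6, -7), so the interior equations h_(i-1)·M_(i-1) + 2(h_(i-1)+h_i)·M_i + h_i·M_(i+1) = 6(Δ_i − Δ_(i-1)) read
  1·M_0 + 4·M_1 + 1·M_2 = 6(Δ_1 - Δ_0) = -6
Natural end conditions: M_0 = M_2 = 0.
Solving: M_0 = 0, M_1 = -3/2, M_2 = 0.
On [3, 4], g(x) = 2 - 13/2·(x - 3) - 3/4·(x - 3)² + 1/4·(x - 3)³.
With (x - 3) = 1/4: g(13/4) = 85/256.

0.3320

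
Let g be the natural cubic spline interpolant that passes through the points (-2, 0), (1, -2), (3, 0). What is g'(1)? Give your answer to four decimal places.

Let m_i = g''(x_i). Step sizes h_i = 3, 2; slopes of the chords Δ_i = (y_(i+1) - y_i)/h_i = -2/3, 1.
  3·m_0 + 10·m_1 + 2·m_2 = 6(Δ_1 - Δ_0) = 10
Natural end conditions: m_0 = m_2 = 0.
Solving the tridiagonal system: m_0 = 0, m_1 = 1, m_2 = 0.
On [1, 3], g'(t) = b_1 + 2c_1·(t - 1) + 3d_1·(t - 1)² with b_1 = Δ_1 - h_1(2m_1 + m_2)/6 = 1/3, c_1 = m_1/2 = 1/2, d_1 = (m_2 - m_1)/(6h_1) = -1/12. So g'(1) = 1/3.

0.3333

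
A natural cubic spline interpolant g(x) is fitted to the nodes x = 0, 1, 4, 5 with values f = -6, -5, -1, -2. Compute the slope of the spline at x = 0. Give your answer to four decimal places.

Write M_i for g''(x_i). With h_i = 1, 3, 1 and divided differences Δ_i = 1, 4/3, -1, the continuity of g' gives the tridiagonal system
  1·M_0 + 8·M_1 + 3·M_2 = 6(Δ_1 - Δ_0) = 2
  3·M_1 + 8·M_2 + 1·M_3 = 6(Δ_2 - Δ_1) = -14
Natural end conditions: M_0 = M_3 = 0.
Hence M_0 = 0, M_1 = 58/55, M_2 = -118/55, M_3 = 0.
On [0, 1], g'(x) = b_0 + 2c_0·x + 3d_0·x² with b_0 = Δ_0 - h_0(2M_0 + M_1)/6 = 136/165, c_0 = M_0/2 = 0, d_0 = (M_1 - M_0)/(6h_0) = 29/165. So g'(0) = 136/165.

0.8242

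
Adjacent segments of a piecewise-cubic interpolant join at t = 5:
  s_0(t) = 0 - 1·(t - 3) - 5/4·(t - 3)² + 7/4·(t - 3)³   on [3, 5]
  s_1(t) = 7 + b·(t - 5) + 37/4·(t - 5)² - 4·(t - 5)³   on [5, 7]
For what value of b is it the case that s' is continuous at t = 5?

15

s_0'(t) = -1 - 5/2·(t - 3) + 21/4·(t - 3)², so s_0'(5) = 15. On the right, s_1'(5) = b, so b = 15.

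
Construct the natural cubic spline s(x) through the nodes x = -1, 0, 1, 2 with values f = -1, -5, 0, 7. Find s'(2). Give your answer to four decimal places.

Put M_i = s'' at the i-th knot. Here h = (1, 1, 1) and Δ = (-4, 5, 7), so the interior equations h_(i-1)·M_(i-1) + 2(h_(i-1)+h_i)·M_i + h_i·M_(i+1) = 6(Δ_i − Δ_(i-1)) read
  1·M_0 + 4·M_1 + 1·M_2 = 6(Δ_1 - Δ_0) = 54
  1·M_1 + 4·M_2 + 1·M_3 = 6(Δ_2 - Δ_1) = 12
Natural end conditions: M_0 = M_3 = 0.
Solving: M_0 = 0, M_1 = 68/5, M_2 = -2/5, M_3 = 0.
On [1, 2], s'(x) = b_2 + 2c_2·(x - 1) + 3d_2·(x - 1)² with b_2 = Δ_2 - h_2(2M_2 + M_3)/6 = 107/15, c_2 = M_2/2 = -1/5, d_2 = (M_3 - M_2)/(6h_2) = 1/15. So s'(2) = 104/15.

6.9333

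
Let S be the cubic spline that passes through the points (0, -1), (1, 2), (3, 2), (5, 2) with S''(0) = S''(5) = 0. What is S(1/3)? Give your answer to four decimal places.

Let m_i = S''(x_i). Step sizes h_i = 1, 2, 2; slopes of the chords Δ_i = (y_(i+1) - y_i)/h_i = 3, 0, 0.
  1·m_0 + 6·m_1 + 2·m_2 = 6(Δ_1 - Δ_0) = -18
  2·m_1 + 8·m_2 + 2·m_3 = 6(Δ_2 - Δ_1) = 0
Natural end conditions: m_0 = m_3 = 0.
Solving the tridiagonal system: m_0 = 0, m_1 = -36/11, m_2 = 9/11, m_3 = 0.
On [0, 1], S(x) = -1 + 39/11·x + 0·x² - 6/11·x³.
With x = 1/3: S(1/3) = 16/99.

0.1616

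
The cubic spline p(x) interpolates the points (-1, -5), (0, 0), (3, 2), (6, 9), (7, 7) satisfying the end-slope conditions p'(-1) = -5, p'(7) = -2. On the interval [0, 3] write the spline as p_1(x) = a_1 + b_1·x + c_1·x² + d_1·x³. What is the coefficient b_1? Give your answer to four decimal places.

Let M_i = p''(x_i). Step sizes h_i = 1, 3, 3, 1; slopes of the chords Δ_i = (y_(i+1) - y_i)/h_i = 5, 2/3, 7/3, -2.
  1·M_0 + 8·M_1 + 3·M_2 = 6(Δ_1 - Δ_0) = -26
  3·M_1 + 12·M_2 + 3·M_3 = 6(Δ_2 - Δ_1) = 10
  3·M_2 + 8·M_3 + 1·M_4 = 6(Δ_3 - Δ_2) = -26
Clamped end conditions give two more equations: 2h_0·M_0 + h_0·M_1 = 6(Δ_0 - p'(-1)) = 60 and h_3·M_3 + 2h_3·M_4 = 6(p'(7) - Δ_3) = 0.
Solving the tridiagonal system: M_0 = 277/8, M_1 = -37/4, M_2 = 107/24, M_3 = -21/4, M_4 = 21/8.
On [0, 3], with p_1(x) = a_1 + b_1·x + c_1·x² + d_1·x³: c_1 = M_1/2 = -37/8, d_1 = (M_2 - M_1)/(6h_1) = 329/432, b_1 = Δ_1 - h_1(2M_1 + M_2)/6 = 123/16.

7.6875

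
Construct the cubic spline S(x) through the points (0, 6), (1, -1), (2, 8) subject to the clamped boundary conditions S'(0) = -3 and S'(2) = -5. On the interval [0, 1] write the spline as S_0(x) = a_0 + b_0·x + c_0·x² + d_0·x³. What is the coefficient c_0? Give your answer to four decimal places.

-18.5000

With σ_i denoting the second derivative at x_i, h_i = 1, 1, and Δ_i = (y_(i+1) − y_i)/h_i = -7, 9:
  1·σ_0 + 4·σ_1 + 1·σ_2 = 6(Δ_1 - Δ_0) = 96
Clamped end conditions give two more equations: 2h_0·σ_0 + h_0·σ_1 = 6(Δ_0 - S'(0)) = -24 and h_1·σ_1 + 2h_1·σ_2 = 6(S'(2) - Δ_1) = -84.
Hence σ_0 = -37, σ_1 = 50, σ_2 = -67.
On [0, 1], with S_0(x) = a_0 + b_0·x + c_0·x² + d_0·x³: c_0 = σ_0/2 = -37/2, d_0 = (σ_1 - σ_0)/(6h_0) = 29/2, b_0 = Δ_0 - h_0(2σ_0 + σ_1)/6 = -3.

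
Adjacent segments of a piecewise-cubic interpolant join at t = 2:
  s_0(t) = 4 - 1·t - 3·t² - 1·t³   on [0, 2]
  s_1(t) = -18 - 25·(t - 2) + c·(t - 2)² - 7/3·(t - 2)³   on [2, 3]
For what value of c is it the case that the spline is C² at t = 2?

s_0''(t) = -6 - 6·t, so s_0''(2) = -18. On the right, s_1''(2) = 2c, so c = -9.

-9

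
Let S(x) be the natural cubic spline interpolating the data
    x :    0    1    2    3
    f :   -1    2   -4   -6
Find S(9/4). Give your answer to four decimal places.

-5.0469

Put M_i = S'' at the i-th knot. Here h = (1, 1, 1) and Δ = (3, -6, -2), so the interior equations h_(i-1)·M_(i-1) + 2(h_(i-1)+h_i)·M_i + h_i·M_(i+1) = 6(Δ_i − Δ_(i-1)) read
  1·M_0 + 4·M_1 + 1·M_2 = 6(Δ_1 - Δ_0) = -54
  1·M_1 + 4·M_2 + 1·M_3 = 6(Δ_2 - Δ_1) = 24
Natural end conditions: M_0 = M_3 = 0.
Solving the tridiagonal system: M_0 = 0, M_1 = -16, M_2 = 10, M_3 = 0.
On [2, 3], S(x) = -4 - 16/3·(x - 2) + 5·(x - 2)² - 5/3·(x - 2)³.
With (x - 2) = 1/4: S(9/4) = -323/64.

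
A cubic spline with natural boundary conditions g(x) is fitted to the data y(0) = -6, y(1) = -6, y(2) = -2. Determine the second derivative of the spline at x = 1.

6

With σ_i denoting the second derivative at x_i, h_i = 1, 1, and Δ_i = (y_(i+1) − y_i)/h_i = 0, 4:
  1·σ_0 + 4·σ_1 + 1·σ_2 = 6(Δ_1 - Δ_0) = 24
Natural end conditions: σ_0 = σ_2 = 0.
Solving: σ_0 = 0, σ_1 = 6, σ_2 = 0.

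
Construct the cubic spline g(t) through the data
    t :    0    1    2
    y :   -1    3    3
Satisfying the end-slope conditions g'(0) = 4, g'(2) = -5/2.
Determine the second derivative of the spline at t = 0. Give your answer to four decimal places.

2.7500

With M_i denoting the second derivative at x_i, h_i = 1, 1, and Δ_i = (y_(i+1) − y_i)/h_i = 4, 0:
  1·M_0 + 4·M_1 + 1·M_2 = 6(Δ_1 - Δ_0) = -24
Clamped end conditions give two more equations: 2h_0·M_0 + h_0·M_1 = 6(Δ_0 - g'(0)) = 0 and h_1·M_1 + 2h_1·M_2 = 6(g'(2) - Δ_1) = -15.
Solving the tridiagonal system: M_0 = 11/4, M_1 = -11/2, M_2 = -19/4.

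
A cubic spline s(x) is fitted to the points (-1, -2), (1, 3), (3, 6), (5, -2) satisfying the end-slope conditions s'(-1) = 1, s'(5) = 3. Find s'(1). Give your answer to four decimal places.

Write m_i for s''(x_i). With h_i = 2, 2, 2 and divided differences Δ_i = 5/2, 3/2, -4, the continuity of s' gives the tridiagonal system
  2·m_0 + 8·m_1 + 2·m_2 = 6(Δ_1 - Δ_0) = -6
  2·m_1 + 8·m_2 + 2·m_3 = 6(Δ_2 - Δ_1) = -33
Clamped end conditions give two more equations: 2h_0·m_0 + h_0·m_1 = 6(Δ_0 - s'(-1)) = 9 and h_2·m_2 + 2h_2·m_3 = 6(s'(5) - Δ_2) = 42.
Hence m_0 = 28/15, m_1 = 23/30, m_2 = -119/15, m_3 = 217/15.
On [1, 3], s'(x) = b_1 + 2c_1·(x - 1) + 3d_1·(x - 1)² with b_1 = Δ_1 - h_1(2m_1 + m_2)/6 = 109/30, c_1 = m_1/2 = 23/60, d_1 = (m_2 - m_1)/(6h_1) = -29/40. So s'(1) = 109/30.

3.6333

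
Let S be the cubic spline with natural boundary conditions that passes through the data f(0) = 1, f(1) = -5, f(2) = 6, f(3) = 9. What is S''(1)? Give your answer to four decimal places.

Let σ_i = S''(x_i). Step sizes h_i = 1, 1, 1; slopes of the chords Δ_i = (y_(i+1) - y_i)/h_i = -6, 11, 3.
  1·σ_0 + 4·σ_1 + 1·σ_2 = 6(Δ_1 - Δ_0) = 102
  1·σ_1 + 4·σ_2 + 1·σ_3 = 6(Δ_2 - Δ_1) = -48
Natural end conditions: σ_0 = σ_3 = 0.
Solving the tridiagonal system: σ_0 = 0, σ_1 = 152/5, σ_2 = -98/5, σ_3 = 0.

30.4000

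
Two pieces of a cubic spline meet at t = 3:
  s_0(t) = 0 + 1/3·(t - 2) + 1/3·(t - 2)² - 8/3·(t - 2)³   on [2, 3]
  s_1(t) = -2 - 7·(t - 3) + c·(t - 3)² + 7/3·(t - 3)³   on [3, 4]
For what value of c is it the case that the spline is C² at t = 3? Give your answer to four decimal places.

-7.6667

s_0''(t) = 2/3 - 16·(t - 2), so s_0''(3) = -46/3. On the right, s_1''(3) = 2c, so c = -23/3.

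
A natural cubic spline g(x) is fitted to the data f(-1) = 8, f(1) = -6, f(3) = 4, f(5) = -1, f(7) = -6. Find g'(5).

Let M_i = g''(x_i). Step sizes h_i = 2, 2, 2, 2; slopes of the chords Δ_i = (y_(i+1) - y_i)/h_i = -7, 5, -5/2, -5/2.
  2·M_0 + 8·M_1 + 2·M_2 = 6(Δ_1 - Δ_0) = 72
  2·M_1 + 8·M_2 + 2·M_3 = 6(Δ_2 - Δ_1) = -45
  2·M_2 + 8·M_3 + 2·M_4 = 6(Δ_3 - Δ_2) = 0
Natural end conditions: M_0 = M_4 = 0.
Solving the tridiagonal system: M_0 = 0, M_1 = 45/4, M_2 = -9, M_3 = 9/4, M_4 = 0.
On [5, 7], g'(x) = b_3 + 2c_3·(x - 5) + 3d_3·(x - 5)² with b_3 = Δ_3 - h_3(2M_3 + M_4)/6 = -4, c_3 = M_3/2 = 9/8, d_3 = (M_4 - M_3)/(6h_3) = -3/16. So g'(5) = -4.

-4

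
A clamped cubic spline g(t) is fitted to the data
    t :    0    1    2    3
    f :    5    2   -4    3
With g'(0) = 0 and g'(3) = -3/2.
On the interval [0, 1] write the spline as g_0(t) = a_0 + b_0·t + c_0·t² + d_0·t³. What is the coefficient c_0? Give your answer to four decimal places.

Put σ_i = g'' at the i-th knot. Here h = (1, 1, 1) and Δ = (-3, -6, 7), so the interior equations h_(i-1)·σ_(i-1) + 2(h_(i-1)+h_i)·σ_i + h_i·σ_(i+1) = 6(Δ_i − Δ_(i-1)) read
  1·σ_0 + 4·σ_1 + 1·σ_2 = 6(Δ_1 - Δ_0) = -18
  1·σ_1 + 4·σ_2 + 1·σ_3 = 6(Δ_2 - Δ_1) = 78
Clamped end conditions give two more equations: 2h_0·σ_0 + h_0·σ_1 = 6(Δ_0 - g'(0)) = -18 and h_2·σ_2 + 2h_2·σ_3 = 6(g'(3) - Δ_2) = -51.
Forward elimination and back-substitution give σ_0 = -3, σ_1 = -12, σ_2 = 33, σ_3 = -42.
On [0, 1], with g_0(t) = a_0 + b_0·t + c_0·t² + d_0·t³: c_0 = σ_0/2 = -3/2, d_0 = (σ_1 - σ_0)/(6h_0) = -3/2, b_0 = Δ_0 - h_0(2σ_0 + σ_1)/6 = 0.

-1.5000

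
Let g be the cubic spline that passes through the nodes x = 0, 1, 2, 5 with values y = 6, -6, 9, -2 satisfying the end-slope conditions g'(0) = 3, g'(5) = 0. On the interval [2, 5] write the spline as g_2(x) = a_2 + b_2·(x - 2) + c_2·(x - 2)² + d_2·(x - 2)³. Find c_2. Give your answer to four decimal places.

-14.6552

Let M_i = g''(x_i). Step sizes h_i = 1, 1, 3; slopes of the chords Δ_i = (y_(i+1) - y_i)/h_i = -12, 15, -11/3.
  1·M_0 + 4·M_1 + 1·M_2 = 6(Δ_1 - Δ_0) = 162
  1·M_1 + 8·M_2 + 3·M_3 = 6(Δ_2 - Δ_1) = -112
Clamped end conditions give two more equations: 2h_0·M_0 + h_0·M_1 = 6(Δ_0 - g'(0)) = -90 and h_2·M_2 + 2h_2·M_3 = 6(g'(5) - Δ_2) = 22.
Hence M_0 = -2284/29, M_1 = 1958/29, M_2 = -850/29, M_3 = 1594/87.
On [2, 5], with g_2(x) = a_2 + b_2·(x - 2) + c_2·(x - 2)² + d_2·(x - 2)³: c_2 = M_2/2 = -425/29, d_2 = (M_3 - M_2)/(6h_2) = 2072/783, b_2 = Δ_2 - h_2(2M_2 + M_3)/6 = 478/29.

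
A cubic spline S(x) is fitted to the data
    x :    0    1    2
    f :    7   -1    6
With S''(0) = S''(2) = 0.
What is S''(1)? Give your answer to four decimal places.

With σ_i denoting the second derivative at x_i, h_i = 1, 1, and Δ_i = (y_(i+1) − y_i)/h_i = -8, 7:
  1·σ_0 + 4·σ_1 + 1·σ_2 = 6(Δ_1 - Δ_0) = 90
Natural end conditions: σ_0 = σ_2 = 0.
Hence σ_0 = 0, σ_1 = 45/2, σ_2 = 0.

22.5000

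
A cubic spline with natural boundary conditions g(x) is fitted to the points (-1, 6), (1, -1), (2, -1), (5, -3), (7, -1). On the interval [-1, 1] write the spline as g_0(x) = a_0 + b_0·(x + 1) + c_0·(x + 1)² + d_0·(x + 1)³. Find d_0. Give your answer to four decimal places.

0.3127

Let M_i = g''(x_i). Step sizes h_i = 2, 1, 3, 2; slopes of the chords Δ_i = (y_(i+1) - y_i)/h_i = -7/2, 0, -2/3, 1.
  2·M_0 + 6·M_1 + 1·M_2 = 6(Δ_1 - Δ_0) = 21
  1·M_1 + 8·M_2 + 3·M_3 = 6(Δ_2 - Δ_1) = -4
  3·M_2 + 10·M_3 + 2·M_4 = 6(Δ_3 - Δ_2) = 10
Natural end conditions: M_0 = M_4 = 0.
Solving the tridiagonal system: M_0 = 0, M_1 = 1561/416, M_2 = -315/208, M_3 = 605/416, M_4 = 0.
On [-1, 1], with g_0(x) = a_0 + b_0·(x + 1) + c_0·(x + 1)² + d_0·(x + 1)³: c_0 = M_0/2 = 0, d_0 = (M_1 - M_0)/(6h_0) = 1561/4992, b_0 = Δ_0 - h_0(2M_0 + M_1)/6 = -5929/1248.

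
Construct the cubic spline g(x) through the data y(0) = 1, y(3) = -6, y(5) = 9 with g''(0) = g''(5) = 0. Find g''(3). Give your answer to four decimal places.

5.9000

Put m_i = g'' at the i-th knot. Here h = (3, 2) and Δ = (-7/3, 15/2), so the interior equations h_(i-1)·m_(i-1) + 2(h_(i-1)+h_i)·m_i + h_i·m_(i+1) = 6(Δ_i − Δ_(i-1)) read
  3·m_0 + 10·m_1 + 2·m_2 = 6(Δ_1 - Δ_0) = 59
Natural end conditions: m_0 = m_2 = 0.
Solving: m_0 = 0, m_1 = 59/10, m_2 = 0.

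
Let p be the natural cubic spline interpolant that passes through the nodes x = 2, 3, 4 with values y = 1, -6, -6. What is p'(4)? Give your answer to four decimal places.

1.7500

With σ_i denoting the second derivative at x_i, h_i = 1, 1, and Δ_i = (y_(i+1) − y_i)/h_i = -7, 0:
  1·σ_0 + 4·σ_1 + 1·σ_2 = 6(Δ_1 - Δ_0) = 42
Natural end conditions: σ_0 = σ_2 = 0.
Hence σ_0 = 0, σ_1 = 21/2, σ_2 = 0.
On [3, 4], p'(x) = b_1 + 2c_1·(x - 3) + 3d_1·(x - 3)² with b_1 = Δ_1 - h_1(2σ_1 + σ_2)/6 = -7/2, c_1 = σ_1/2 = 21/4, d_1 = (σ_2 - σ_1)/(6h_1) = -7/4. So p'(4) = 7/4.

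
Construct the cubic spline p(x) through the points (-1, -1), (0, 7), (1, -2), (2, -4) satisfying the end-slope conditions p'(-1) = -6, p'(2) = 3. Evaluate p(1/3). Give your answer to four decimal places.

With σ_i denoting the second derivative at x_i, h_i = 1, 1, 1, and Δ_i = (y_(i+1) − y_i)/h_i = 8, -9, -2:
  1·σ_0 + 4·σ_1 + 1·σ_2 = 6(Δ_1 - Δ_0) = -102
  1·σ_1 + 4·σ_2 + 1·σ_3 = 6(Δ_2 - Δ_1) = 42
Clamped end conditions give two more equations: 2h_0·σ_0 + h_0·σ_1 = 6(Δ_0 - p'(-1)) = 84 and h_2·σ_2 + 2h_2·σ_3 = 6(p'(2) - Δ_2) = 30.
Solving the tridiagonal system: σ_0 = 328/5, σ_1 = -236/5, σ_2 = 106/5, σ_3 = 22/5.
On [0, 1], p(x) = 7 + 16/5·x - 118/5·x² + 57/5·x³.
With x = 1/3: p(1/3) = 88/15.

5.8667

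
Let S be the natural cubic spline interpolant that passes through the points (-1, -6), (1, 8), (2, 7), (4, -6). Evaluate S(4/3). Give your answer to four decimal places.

8.3280

With M_i denoting the second derivative at x_i, h_i = 2, 1, 2, and Δ_i = (y_(i+1) − y_i)/h_i = 7, -1, -13/2:
  2·M_0 + 6·M_1 + 1·M_2 = 6(Δ_1 - Δ_0) = -48
  1·M_1 + 6·M_2 + 2·M_3 = 6(Δ_2 - Δ_1) = -33
Natural end conditions: M_0 = M_3 = 0.
Solving: M_0 = 0, M_1 = -51/7, M_2 = -30/7, M_3 = 0.
On [1, 2], S(x) = 8 + 15/7·(x - 1) - 51/14·(x - 1)² + 1/2·(x - 1)³.
With (x - 1) = 1/3: S(4/3) = 1574/189.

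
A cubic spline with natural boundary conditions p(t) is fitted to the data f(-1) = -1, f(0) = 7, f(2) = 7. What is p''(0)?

-8

With M_i denoting the second derivative at x_i, h_i = 1, 2, and Δ_i = (y_(i+1) − y_i)/h_i = 8, 0:
  1·M_0 + 6·M_1 + 2·M_2 = 6(Δ_1 - Δ_0) = -48
Natural end conditions: M_0 = M_2 = 0.
Forward elimination and back-substitution give M_0 = 0, M_1 = -8, M_2 = 0.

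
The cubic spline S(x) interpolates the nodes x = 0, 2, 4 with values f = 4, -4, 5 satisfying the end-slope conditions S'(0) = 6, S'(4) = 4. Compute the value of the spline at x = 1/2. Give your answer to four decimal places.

Write M_i for S''(x_i). With h_i = 2, 2 and divided differences Δ_i = -4, 9/2, the continuity of S' gives the tridiagonal system
  2·M_0 + 8·M_1 + 2·M_2 = 6(Δ_1 - Δ_0) = 51
Clamped end conditions give two more equations: 2h_0·M_0 + h_0·M_1 = 6(Δ_0 - S'(0)) = -60 and h_1·M_1 + 2h_1·M_2 = 6(S'(4) - Δ_1) = -3.
Forward elimination and back-substitution give M_0 = -175/8, M_1 = 55/4, M_2 = -61/8.
On [0, 2], S(x) = 4 + 6·x - 175/16·x² + 95/32·x³.
With x = 1/2: S(1/2) = 1187/256.

4.6367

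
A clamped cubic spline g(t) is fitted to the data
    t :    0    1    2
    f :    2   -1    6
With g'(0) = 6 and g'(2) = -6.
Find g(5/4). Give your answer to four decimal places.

Let M_i = g''(x_i). Step sizes h_i = 1, 1; slopes of the chords Δ_i = (y_(i+1) - y_i)/h_i = -3, 7.
  1·M_0 + 4·M_1 + 1·M_2 = 6(Δ_1 - Δ_0) = 60
Clamped end conditions give two more equations: 2h_0·M_0 + h_0·M_1 = 6(Δ_0 - g'(0)) = -54 and h_1·M_1 + 2h_1·M_2 = 6(g'(2) - Δ_1) = -78.
Forward elimination and back-substitution give M_0 = -48, M_1 = 42, M_2 = -60.
On [1, 2], g(t) = -1 + 3·(t - 1) + 21·(t - 1)² - 17·(t - 1)³.
With (t - 1) = 1/4: g(5/4) = 51/64.

0.7969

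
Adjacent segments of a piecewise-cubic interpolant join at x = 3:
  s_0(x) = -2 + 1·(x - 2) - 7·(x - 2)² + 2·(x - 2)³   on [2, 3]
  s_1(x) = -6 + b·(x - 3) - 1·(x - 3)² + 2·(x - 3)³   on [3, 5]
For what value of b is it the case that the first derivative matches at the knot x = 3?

-7

s_0'(x) = 1 - 14·(x - 2) + 6·(x - 2)², so s_0'(3) = -7. On the right, s_1'(3) = b, so b = -7.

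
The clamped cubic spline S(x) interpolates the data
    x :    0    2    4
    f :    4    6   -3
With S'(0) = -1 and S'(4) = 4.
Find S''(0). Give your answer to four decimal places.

8.3750

With m_i denoting the second derivative at x_i, h_i = 2, 2, and Δ_i = (y_(i+1) − y_i)/h_i = 1, -9/2:
  2·m_0 + 8·m_1 + 2·m_2 = 6(Δ_1 - Δ_0) = -33
Clamped end conditions give two more equations: 2h_0·m_0 + h_0·m_1 = 6(Δ_0 - S'(0)) = 12 and h_1·m_1 + 2h_1·m_2 = 6(S'(4) - Δ_1) = 51.
Forward elimination and back-substitution give m_0 = 67/8, m_1 = -43/4, m_2 = 145/8.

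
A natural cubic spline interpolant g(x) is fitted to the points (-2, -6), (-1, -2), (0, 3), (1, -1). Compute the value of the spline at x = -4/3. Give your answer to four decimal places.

Put m_i = g'' at the i-th knot. Here h = (1, 1, 1) and Δ = (4, 5, -4), so the interior equations h_(i-1)·m_(i-1) + 2(h_(i-1)+h_i)·m_i + h_i·m_(i+1) = 6(Δ_i − Δ_(i-1)) read
  1·m_0 + 4·m_1 + 1·m_2 = 6(Δ_1 - Δ_0) = 6
  1·m_1 + 4·m_2 + 1·m_3 = 6(Δ_2 - Δ_1) = -54
Natural end conditions: m_0 = m_3 = 0.
Hence m_0 = 0, m_1 = 26/5, m_2 = -74/5, m_3 = 0.
On [-2, -1], g(x) = -6 + 47/15·(x + 2) + 0·(x + 2)² + 13/15·(x + 2)³.
With (x + 2) = 2/3: g(-4/3) = -296/81.

-3.6543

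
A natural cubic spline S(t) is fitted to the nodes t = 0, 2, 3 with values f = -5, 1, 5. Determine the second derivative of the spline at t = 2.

Write σ_i for S''(x_i). With h_i = 2, 1 and divided differences Δ_i = 3, 4, the continuity of S' gives the tridiagonal system
  2·σ_0 + 6·σ_1 + 1·σ_2 = 6(Δ_1 - Δ_0) = 6
Natural end conditions: σ_0 = σ_2 = 0.
Hence σ_0 = 0, σ_1 = 1, σ_2 = 0.

1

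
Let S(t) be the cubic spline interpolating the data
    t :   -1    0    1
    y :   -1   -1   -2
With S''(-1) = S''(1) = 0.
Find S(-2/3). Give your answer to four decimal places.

-0.9259

Write M_i for S''(x_i). With h_i = 1, 1 and divided differences Δ_i = 0, -1, the continuity of S' gives the tridiagonal system
  1·M_0 + 4·M_1 + 1·M_2 = 6(Δ_1 - Δ_0) = -6
Natural end conditions: M_0 = M_2 = 0.
Solving: M_0 = 0, M_1 = -3/2, M_2 = 0.
On [-1, 0], S(t) = -1 + 1/4·(t + 1) + 0·(t + 1)² - 1/4·(t + 1)³.
With (t + 1) = 1/3: S(-2/3) = -25/27.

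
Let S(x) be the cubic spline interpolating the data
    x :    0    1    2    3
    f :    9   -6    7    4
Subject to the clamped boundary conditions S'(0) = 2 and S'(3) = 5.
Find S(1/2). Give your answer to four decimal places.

Let M_i = S''(x_i). Step sizes h_i = 1, 1, 1; slopes of the chords Δ_i = (y_(i+1) - y_i)/h_i = -15, 13, -3.
  1·M_0 + 4·M_1 + 1·M_2 = 6(Δ_1 - Δ_0) = 168
  1·M_1 + 4·M_2 + 1·M_3 = 6(Δ_2 - Δ_1) = -96
Clamped end conditions give two more equations: 2h_0·M_0 + h_0·M_1 = 6(Δ_0 - S'(0)) = -102 and h_2·M_2 + 2h_2·M_3 = 6(S'(3) - Δ_2) = 48.
Hence M_0 = -452/5, M_1 = 394/5, M_2 = -284/5, M_3 = 262/5.
On [0, 1], S(x) = 9 + 2·x - 226/5·x² + 141/5·x³.
With x = 1/2: S(1/2) = 89/40.

2.2250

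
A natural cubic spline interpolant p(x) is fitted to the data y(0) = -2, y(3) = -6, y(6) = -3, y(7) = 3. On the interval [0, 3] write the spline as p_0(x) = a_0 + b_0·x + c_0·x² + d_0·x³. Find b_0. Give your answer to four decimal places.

-1.4598

Write σ_i for p''(x_i). With h_i = 3, 3, 1 and divided differences Δ_i = -4/3, 1, 6, the continuity of p' gives the tridiagonal system
  3·σ_0 + 12·σ_1 + 3·σ_2 = 6(Δ_1 - Δ_0) = 14
  3·σ_1 + 8·σ_2 + 1·σ_3 = 6(Δ_2 - Δ_1) = 30
Natural end conditions: σ_0 = σ_3 = 0.
Solving: σ_0 = 0, σ_1 = 22/87, σ_2 = 106/29, σ_3 = 0.
On [0, 3], with p_0(x) = a_0 + b_0·x + c_0·x² + d_0·x³: c_0 = σ_0/2 = 0, d_0 = (σ_1 - σ_0)/(6h_0) = 11/783, b_0 = Δ_0 - h_0(2σ_0 + σ_1)/6 = -127/87.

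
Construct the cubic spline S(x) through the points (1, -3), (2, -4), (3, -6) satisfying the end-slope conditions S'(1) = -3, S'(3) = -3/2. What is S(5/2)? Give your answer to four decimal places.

-4.9531

Write σ_i for S''(x_i). With h_i = 1, 1 and divided differences Δ_i = -1, -2, the continuity of S' gives the tridiagonal system
  1·σ_0 + 4·σ_1 + 1·σ_2 = 6(Δ_1 - Δ_0) = -6
Clamped end conditions give two more equations: 2h_0·σ_0 + h_0·σ_1 = 6(Δ_0 - S'(1)) = 12 and h_1·σ_1 + 2h_1·σ_2 = 6(S'(3) - Δ_1) = 3.
Hence σ_0 = 33/4, σ_1 = -9/2, σ_2 = 15/4.
On [2, 3], S(x) = -4 - 9/8·(x - 2) - 9/4·(x - 2)² + 11/8·(x - 2)³.
With (x - 2) = 1/2: S(5/2) = -317/64.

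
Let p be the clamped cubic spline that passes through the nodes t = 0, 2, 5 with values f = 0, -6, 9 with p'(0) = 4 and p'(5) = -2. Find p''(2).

With m_i denoting the second derivative at x_i, h_i = 2, 3, and Δ_i = (y_(i+1) − y_i)/h_i = -3, 5:
  2·m_0 + 10·m_1 + 3·m_2 = 6(Δ_1 - Δ_0) = 48
Clamped end conditions give two more equations: 2h_0·m_0 + h_0·m_1 = 6(Δ_0 - p'(0)) = -42 and h_1·m_1 + 2h_1·m_2 = 6(p'(5) - Δ_1) = -42.
Solving: m_0 = -33/2, m_1 = 12, m_2 = -13.

12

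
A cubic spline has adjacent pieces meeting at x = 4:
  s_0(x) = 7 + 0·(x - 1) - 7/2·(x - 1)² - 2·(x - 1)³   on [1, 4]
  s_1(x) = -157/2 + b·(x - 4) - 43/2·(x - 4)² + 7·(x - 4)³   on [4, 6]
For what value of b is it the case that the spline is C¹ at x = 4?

s_0'(x) = 0 - 7·(x - 1) - 6·(x - 1)², so s_0'(4) = -75. On the right, s_1'(4) = b, so b = -75.

-75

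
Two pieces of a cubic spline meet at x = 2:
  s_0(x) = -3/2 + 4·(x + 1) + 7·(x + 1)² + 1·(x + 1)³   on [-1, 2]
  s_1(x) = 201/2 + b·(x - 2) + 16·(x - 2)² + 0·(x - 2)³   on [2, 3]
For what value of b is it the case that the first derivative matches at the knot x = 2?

73

s_0'(x) = 4 + 14·(x + 1) + 3·(x + 1)², so s_0'(2) = 73. On the right, s_1'(2) = b, so b = 73.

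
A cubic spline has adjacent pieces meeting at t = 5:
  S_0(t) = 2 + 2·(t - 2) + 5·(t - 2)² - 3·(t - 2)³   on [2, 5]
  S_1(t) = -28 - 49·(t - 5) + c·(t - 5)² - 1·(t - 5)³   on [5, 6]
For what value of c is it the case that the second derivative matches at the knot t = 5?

-22

S_0''(t) = 10 - 18·(t - 2), so S_0''(5) = -44. On the right, S_1''(5) = 2c, so c = -22.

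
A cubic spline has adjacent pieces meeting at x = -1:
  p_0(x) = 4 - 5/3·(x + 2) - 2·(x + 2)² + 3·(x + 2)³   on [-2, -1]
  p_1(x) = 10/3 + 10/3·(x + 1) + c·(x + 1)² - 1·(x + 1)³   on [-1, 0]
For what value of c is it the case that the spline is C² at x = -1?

p_0''(x) = -4 + 18·(x + 2), so p_0''(-1) = 14. On the right, p_1''(-1) = 2c, so c = 7.

7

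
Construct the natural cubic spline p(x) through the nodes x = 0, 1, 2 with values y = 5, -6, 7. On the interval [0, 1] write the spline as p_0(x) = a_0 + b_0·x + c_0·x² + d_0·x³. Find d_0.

Put M_i = p'' at the i-th knot. Here h = (1, 1) and Δ = (-11, 13), so the interior equations h_(i-1)·M_(i-1) + 2(h_(i-1)+h_i)·M_i + h_i·M_(i+1) = 6(Δ_i − Δ_(i-1)) read
  1·M_0 + 4·M_1 + 1·M_2 = 6(Δ_1 - Δ_0) = 144
Natural end conditions: M_0 = M_2 = 0.
Solving: M_0 = 0, M_1 = 36, M_2 = 0.
On [0, 1], with p_0(x) = a_0 + b_0·x + c_0·x² + d_0·x³: c_0 = M_0/2 = 0, d_0 = (M_1 - M_0)/(6h_0) = 6, b_0 = Δ_0 - h_0(2M_0 + M_1)/6 = -17.

6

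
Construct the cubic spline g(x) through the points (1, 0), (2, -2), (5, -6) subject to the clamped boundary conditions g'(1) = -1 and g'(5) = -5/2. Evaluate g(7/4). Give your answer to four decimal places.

-1.4443

With M_i denoting the second derivative at x_i, h_i = 1, 3, and Δ_i = (y_(i+1) − y_i)/h_i = -2, -4/3:
  1·M_0 + 8·M_1 + 3·M_2 = 6(Δ_1 - Δ_0) = 4
Clamped end conditions give two more equations: 2h_0·M_0 + h_0·M_1 = 6(Δ_0 - g'(1)) = -6 and h_1·M_1 + 2h_1·M_2 = 6(g'(5) - Δ_1) = -7.
Solving: M_0 = -31/8, M_1 = 7/4, M_2 = -49/24.
On [1, 2], g(x) = 0 - 1·(x - 1) - 31/16·(x - 1)² + 15/16·(x - 1)³.
With (x - 1) = 3/4: g(7/4) = -1479/1024.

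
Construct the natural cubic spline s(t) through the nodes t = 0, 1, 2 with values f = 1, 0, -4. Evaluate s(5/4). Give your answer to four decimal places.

Let m_i = s''(x_i). Step sizes h_i = 1, 1; slopes of the chords Δ_i = (y_(i+1) - y_i)/h_i = -1, -4.
  1·m_0 + 4·m_1 + 1·m_2 = 6(Δ_1 - Δ_0) = -18
Natural end conditions: m_0 = m_2 = 0.
Forward elimination and back-substitution give m_0 = 0, m_1 = -9/2, m_2 = 0.
On [1, 2], s(t) = 0 - 5/2·(t - 1) - 9/4·(t - 1)² + 3/4·(t - 1)³.
With (t - 1) = 1/4: s(5/4) = -193/256.

-0.7539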